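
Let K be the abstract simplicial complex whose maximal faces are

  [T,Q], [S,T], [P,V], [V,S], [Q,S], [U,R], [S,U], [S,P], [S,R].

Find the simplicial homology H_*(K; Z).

H_0 = Z,  H_1 = Z^3.

Take the total order P < Q < R < S < T < U < V on the vertex set. Then K (dimension 1) consists of the simplices:

  0-simplices (7): P, Q, R, S, T, U, V
  1-simplices (9): PS, PV, QS, QT, RS, RU, ST, SU, SV

Hence C_0 ≅ Z^7, C_1 ≅ Z^9.

∂_1: C_1 → C_0 sends each edge [p,q] (with p < q) to q − p.
The 7×9 boundary matrix has rank 6 and Smith normal form diag(1,1,1,1,1,1).

From H_k ≅ ker(∂_k) / im(∂_{k+1}) we obtain:

  H_0: rank C_0 − rank ∂_1 = 7 − 6 = 1, and the invariant factors of ∂_1 are all 1, so H_0 = Z.
  H_1: rank ker ∂_1 − rank ∂_2 = (9 − 6) − 0 = 3, and there is no ∂_2, so H_1 = Z^3.

As a check, the Euler characteristic is 7 − 9 = -2, which agrees with 1 − 3 = -2.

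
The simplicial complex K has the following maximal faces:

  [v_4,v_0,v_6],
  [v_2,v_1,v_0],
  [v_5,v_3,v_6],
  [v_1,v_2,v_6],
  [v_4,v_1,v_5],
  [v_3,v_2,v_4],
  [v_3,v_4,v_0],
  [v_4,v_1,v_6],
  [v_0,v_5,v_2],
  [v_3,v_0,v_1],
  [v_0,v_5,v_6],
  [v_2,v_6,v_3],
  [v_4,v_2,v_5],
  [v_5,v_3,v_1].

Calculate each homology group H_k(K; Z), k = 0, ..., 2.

Take the total order v_0 < v_1 < v_2 < v_3 < v_4 < v_5 < v_6 on the vertex set. Then K (dimension 2) consists of the simplices:

  0-simplices (7): [v_0], [v_1], [v_2], [v_3], [v_4], [v_5], [v_6]
  1-simplices (21): (21 of them)
  2-simplices (14): (14 of them)

Hence C_0 ≅ Z^7, C_1 ≅ Z^21, C_2 ≅ Z^14.

The boundary map ∂_1: C_1 → C_0 is given by ∂[p,q] = [q] − [p].
The 7×21 boundary matrix has rank 6 and Smith normal form diag(1,1,1,1,1,1).

∂_2: C_2 → C_1 sends each 2-simplex [p,q,r] to [q,r] − [p,r] + [p,q]. For instance
  ∂[v_2,v_4,v_5] = [v_4,v_5] − [v_2,v_5] + [v_2,v_4],
  ∂[v_0,v_4,v_6] = [v_4,v_6] − [v_0,v_6] + [v_0,v_4].
As a 21×14 matrix over Z this has rank 13, with invariant factors (1,1,1,1,1,1,1,1,1,1,1,1,1).

Computing H_k = (kernel of ∂_k) / (image of ∂_{k+1}):

  H_0: rank C_0 − rank ∂_1 = 7 − 6 = 1, and the invariant factors of ∂_1 are all 1, so H_0 = Z.
  H_1: rank ker ∂_1 − rank ∂_2 = (21 − 6) − 13 = 2, and the invariant factors of ∂_2 are all 1, so H_1 = Z^2.
  H_2: rank ker ∂_2 − rank ∂_3 = (14 − 13) − 0 = 1, and there is no ∂_3, so H_2 = Z.

As a check, the Euler characteristic is 7 − 21 + 14 = 0, which agrees with 1 − 2 + 1 = 0.

H_0 ≅ Z,  H_1 ≅ Z^2,  H_2 ≅ Z.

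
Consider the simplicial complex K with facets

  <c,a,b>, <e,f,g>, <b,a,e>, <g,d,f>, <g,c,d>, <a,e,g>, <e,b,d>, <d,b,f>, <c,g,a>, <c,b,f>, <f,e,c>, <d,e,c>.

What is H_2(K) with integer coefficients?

H_2 ≅ 0.

Fix the vertex order a < b < c < d < e < f < g and write every simplex with vertices in increasing order. Then dim K = 2 and the simplices of K are:

  0-simplices (7): a, b, c, d, e, f, g
  1-simplices (18): ab, ac, ae, ag, bc, bd, be, bf, cd, ce, cf, cg, de, df, dg, ef, eg, fg
  2-simplices (12): abc, abe, acg, aeg, bcf, bde, bdf, cde, cdg, cef, dfg, efg

Hence C_0 ≅ Z^7, C_1 ≅ Z^18, C_2 ≅ Z^12.

∂_1: C_1 → C_0 sends each edge [p,q] (with p < q) to q − p.
As a 7×18 matrix over Z this has rank 6, with invariant factors (1,1,1,1,1,1).

The boundary map ∂_2: C_2 → C_1 sends each 2-simplex [p,q,r] to [q,r] − [p,r] + [p,q]. For instance
  ∂dfg = fg − dg + df,
  ∂cdg = dg − cg + cd.
The 18×12 boundary matrix has rank 12 and Smith normal form diag(1,1,1,1,1,1,1,1,1,1,1,2).

From H_k ≅ ker(∂_k) / im(∂_{k+1}) we obtain:

  H_2: rank ker ∂_2 − rank ∂_3 = (12 − 12) − 0 = 0, and there is no ∂_3, so H_2 = 0.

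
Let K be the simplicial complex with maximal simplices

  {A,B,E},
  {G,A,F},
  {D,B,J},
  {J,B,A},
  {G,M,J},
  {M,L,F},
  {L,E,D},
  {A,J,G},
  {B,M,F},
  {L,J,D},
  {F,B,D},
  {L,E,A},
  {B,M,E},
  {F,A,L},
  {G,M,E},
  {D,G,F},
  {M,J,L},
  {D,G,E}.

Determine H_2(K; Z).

H_2 = Z.

We work with the vertex ordering A < B < D < E < F < G < J < L < M. The simplices of K, each written with vertices in increasing order, are:

  0-simplices (9): A, B, D, E, F, G, J, L, M
  1-simplices (27): AB, AE, AF, AG, AJ, AL, BD, BE, BF, BJ, BM, DE, DF, DG, DJ, DL, EG, EL, EM, FG, FL, FM, GJ, GM, JL, JM, LM
  2-simplices (18): ABE, ABJ, AEL, AFG, AFL, AGJ, BDF, BDJ, BEM, BFM, DEG, DEL, DFG, DJL, EGM, FLM, GJM, JLM

so the chain groups are C_0 ≅ Z^9, C_1 ≅ Z^27, C_2 ≅ Z^18.

The boundary map ∂_1: C_1 → C_0 sends each edge [p,q] (with p < q) to q − p. For instance
  ∂AJ = J − A.
This gives a 9×27 integer matrix of rank 8; reducing to Smith normal form yields diagonal entries (1,1,1,1,1,1,1,1).

∂_2: C_2 → C_1 maps a triangle to the signed sum of its edges. For instance
  ∂BEM = EM − BM + BE,
  ∂DEG = EG − DG + DE.
The 27×18 boundary matrix has rank 17 and Smith normal form diag(1,1,1,1,1,1,1,1,1,1,1,1,1,1,1,1,1).

Now H_k = ker ∂_k / im ∂_{k+1}, so:

  H_2: rank ker ∂_2 − rank ∂_3 = (18 − 17) − 0 = 1, and there is no ∂_3, so H_2 ≅ Z.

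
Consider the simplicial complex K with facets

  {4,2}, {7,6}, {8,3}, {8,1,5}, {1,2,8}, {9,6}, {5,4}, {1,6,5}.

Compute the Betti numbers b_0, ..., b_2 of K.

b_0 = 1, b_1 = 1, b_2 = 0.

Fix the vertex order 1 < 2 < 3 < 4 < 5 < 6 < 7 < 8 < 9 and write every simplex with vertices in increasing order. Then dim K = 2 and the simplices of K are:

  0-simplices (9): [1], [2], [3], [4], [5], [6], [7], [8], [9]
  1-simplices (12): [1,2], [1,5], [1,6], [1,8], [2,4], [2,8], [3,8], [4,5], [5,6], [5,8], [6,7], [6,9]
  2-simplices (3): [1,2,8], [1,5,6], [1,5,8]

Hence C_0 ≅ Z^9, C_1 ≅ Z^12, C_2 ≅ Z^3.

The boundary map ∂_1: C_1 → C_0 maps an edge to its endpoints' difference, ∂[p,q] = q − p. For instance
  ∂[1,6] = [6] − [1].
The 9×12 boundary matrix has rank 8 and Smith normal form diag(1,1,1,1,1,1,1,1).

∂_2: C_2 → C_1 acts by ∂[p,q,r] = [q,r] − [p,r] + [p,q]. For instance
  ∂[1,5,8] = [5,8] − [1,8] + [1,5],
  ∂[1,5,6] = [5,6] − [1,6] + [1,5].
This gives a 12×3 integer matrix of rank 3; reducing to Smith normal form yields diagonal entries (1,1,1).

Computing H_k = (kernel of ∂_k) / (image of ∂_{k+1}):

  H_0: rank C_0 − rank ∂_1 = 9 − 8 = 1, and the invariant factors of ∂_1 are all 1, so H_0 = Z.
  H_1: rank ker ∂_1 − rank ∂_2 = (12 − 8) − 3 = 1, and the invariant factors of ∂_2 are all 1, so H_1 = Z.
  H_2: rank ker ∂_2 − rank ∂_3 = (3 − 3) − 0 = 0, and there is no ∂_3, so H_2 = 0.

As a check, the Euler characteristic is 9 − 12 + 3 = 0, which agrees with 1 − 1 + 0 = 0.

Hence the Betti numbers are b_0 = 1, b_1 = 1, b_2 = 0.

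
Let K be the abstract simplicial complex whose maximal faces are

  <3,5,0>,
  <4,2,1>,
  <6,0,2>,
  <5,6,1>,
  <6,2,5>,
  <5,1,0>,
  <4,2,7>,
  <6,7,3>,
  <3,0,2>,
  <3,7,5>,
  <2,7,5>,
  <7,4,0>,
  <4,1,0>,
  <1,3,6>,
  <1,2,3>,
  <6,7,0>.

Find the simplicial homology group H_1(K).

Take the total order 0 < 1 < 2 < 3 < 4 < 5 < 6 < 7 on the vertex set. Then K (dimension 2) consists of the simplices:

  0-simplices (8): [0], [1], [2], [3], [4], [5], [6], [7]
  1-simplices (24): (24 of them)
  2-simplices (16): [0,1,4], [0,1,5], [0,2,3], [0,2,6], [0,3,5], [0,4,7], [0,6,7], [1,2,3], [1,2,4], [1,3,6], [1,5,6], [2,4,7], [2,5,6], [2,5,7], [3,5,7], [3,6,7]

Hence C_0 ≅ Z^8, C_1 ≅ Z^24, C_2 ≅ Z^16.

The boundary map ∂_1: C_1 → C_0 maps an edge to its endpoints' difference, ∂[p,q] = q − p. For instance
  ∂[1,6] = [6] − [1].
The 8×24 boundary matrix has rank 7 and Smith normal form diag(1,1,1,1,1,1,1).

Boundary ∂_2: C_2 → C_1 acts by ∂[p,q,r] = [q,r] − [p,r] + [p,q]. For instance
  ∂[2,4,7] = [4,7] − [2,7] + [2,4],
  ∂[0,3,5] = [3,5] − [0,5] + [0,3].
The resulting 24×16 matrix has rank 15, and its Smith normal form has invariant factors (1,1,1,1,1,1,1,1,1,1,1,1,1,1,1).

Reading off H_k = ker ∂_k / im ∂_{k+1}:

  H_1: rank ker ∂_1 − rank ∂_2 = (24 − 7) − 15 = 2, and the invariant factors of ∂_2 are all 1, so H_1 = Z^2.

(K is a triangulation of the torus T^2.)

H_1 ≅ Z^2.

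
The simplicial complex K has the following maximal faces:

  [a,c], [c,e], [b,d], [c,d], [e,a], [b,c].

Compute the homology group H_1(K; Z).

H_1 = Z^2.

Order the vertices as a < b < c < d < e. Listing each simplex with vertices in this order, K has dimension 1 with simplices:

  0-simplices (5): a, b, c, d, e
  1-simplices (6): ac, ae, bc, bd, cd, ce

giving chain groups C_0 ≅ Z^5, C_1 ≅ Z^6.

The boundary map ∂_1: C_1 → C_0 maps an edge to its endpoints' difference, ∂[p,q] = q − p.
The resulting 5×6 matrix has rank 4, and its Smith normal form has invariant factors (1,1,1,1).

Computing H_k = (kernel of ∂_k) / (image of ∂_{k+1}):

  H_1: rank ker ∂_1 − rank ∂_2 = (6 − 4) − 0 = 2, and there is no ∂_2, so H_1 ≅ Z^2.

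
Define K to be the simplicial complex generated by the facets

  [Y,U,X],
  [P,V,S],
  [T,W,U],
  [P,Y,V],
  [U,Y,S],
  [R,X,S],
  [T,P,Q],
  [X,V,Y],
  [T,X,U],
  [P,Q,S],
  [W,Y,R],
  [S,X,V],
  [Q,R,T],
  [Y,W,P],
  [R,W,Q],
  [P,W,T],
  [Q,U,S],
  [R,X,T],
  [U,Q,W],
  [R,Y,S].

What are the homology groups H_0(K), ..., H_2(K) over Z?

Order the vertices as P < Q < R < S < T < U < V < W < X < Y. Listing each simplex with vertices in this order, K has dimension 2 with simplices:

  0-simplices (10): P, Q, R, S, T, U, V, W, X, Y
  1-simplices (30): PQ, PS, PT, PV, PW, PY, QR, QS, QT, QU, QW, RS, RT, RW, RX, RY, SU, SV, SX, SY, TU, TW, TX, UW, UX, UY, VX, VY, WY, XY
  2-simplices (20): PQS, PQT, PSV, PTW, PVY, PWY, QRT, QRW, QSU, QUW, RSX, RSY, RTX, RWY, SUY, SVX, TUW, TUX, UXY, VXY

Hence C_0 ≅ Z^10, C_1 ≅ Z^30, C_2 ≅ Z^20.

Boundary ∂_1: C_1 → C_0 sends each edge [p,q] (with p < q) to q − p. For instance
  ∂UW = W − U.
As a 10×30 matrix over Z this has rank 9, with invariant factors (1,1,1,1,1,1,1,1,1).

Boundary ∂_2: C_2 → C_1 acts by ∂[p,q,r] = [q,r] − [p,r] + [p,q]. For instance
  ∂RWY = WY − RY + RW,
  ∂PSV = SV − PV + PS.
This gives a 30×20 integer matrix of rank 20; reducing to Smith normal form yields diagonal entries (1,1,1,1,1,1,1,1,1,1,1,1,1,1,1,1,1,1,1,2).

From H_k ≅ ker(∂_k) / im(∂_{k+1}) we obtain:

  H_0: rank C_0 − rank ∂_1 = 10 − 9 = 1, and the invariant factors of ∂_1 are all 1, so H_0 ≅ Z.
  H_1: rank ker ∂_1 − rank ∂_2 = (30 − 9) − 20 = 1, and ∂_2 has invariant factor 2 > 1, so H_1 ≅ Z ⊕ Z_2.
  H_2: rank ker ∂_2 − rank ∂_3 = (20 − 20) − 0 = 0, and there is no ∂_3, so H_2 ≅ 0.

(K is a triangulation of the Klein bottle.)

H_0 = Z,  H_1 = Z ⊕ Z_2,  H_2 = 0.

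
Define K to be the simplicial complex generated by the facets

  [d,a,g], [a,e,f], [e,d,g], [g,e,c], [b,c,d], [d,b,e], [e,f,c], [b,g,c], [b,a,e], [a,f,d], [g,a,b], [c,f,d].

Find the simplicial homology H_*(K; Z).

Order the vertices as a < b < c < d < e < f < g. Listing each simplex with vertices in this order, K has dimension 2 with simplices:

  0-simplices (7): a, b, c, d, e, f, g
  1-simplices (18): ab, ad, ae, af, ag, bc, bd, be, bg, cd, ce, cf, cg, de, df, dg, ef, eg
  2-simplices (12): abe, abg, adf, adg, aef, bcd, bcg, bde, cdf, cef, ceg, deg

Hence C_0 ≅ Z^7, C_1 ≅ Z^18, C_2 ≅ Z^12.

The boundary map ∂_1: C_1 → C_0 sends each edge [p,q] (with p < q) to q − p. For instance
  ∂af = f − a.
The resulting 7×18 matrix has rank 6, and its Smith normal form has invariant factors (1,1,1,1,1,1).

Boundary ∂_2: C_2 → C_1 sends each 2-simplex [p,q,r] to [q,r] − [p,r] + [p,q]. For instance
  ∂adg = dg − ag + ad,
  ∂cef = ef − cf + ce.
As a 18×12 matrix over Z this has rank 12, with invariant factors (1,1,1,1,1,1,1,1,1,1,1,2).

Now H_k = ker ∂_k / im ∂_{k+1}, so:

  H_0: rank C_0 − rank ∂_1 = 7 − 6 = 1, and the invariant factors of ∂_1 are all 1, so H_0 ≅ Z.
  H_1: rank ker ∂_1 − rank ∂_2 = (18 − 6) − 12 = 0, and ∂_2 has invariant factor 2 > 1, so H_1 ≅ Z/2.
  H_2: rank ker ∂_2 − rank ∂_3 = (12 − 12) − 0 = 0, and there is no ∂_3, so H_2 ≅ 0.

H_0 = Z,  H_1 = Z/2,  H_2 = 0.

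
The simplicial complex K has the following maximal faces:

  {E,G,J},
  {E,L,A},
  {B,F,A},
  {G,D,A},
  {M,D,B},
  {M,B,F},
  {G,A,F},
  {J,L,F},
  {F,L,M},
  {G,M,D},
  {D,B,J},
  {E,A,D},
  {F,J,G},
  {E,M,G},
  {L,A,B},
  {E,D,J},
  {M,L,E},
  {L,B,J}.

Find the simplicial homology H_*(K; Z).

H_0 = Z,  H_1 = Z ⊕ Z/2,  H_2 = 0.

Take the total order A < B < D < E < F < G < J < L < M on the vertex set. Then K (dimension 2) consists of the simplices:

  0-simplices (9): A, B, D, E, F, G, J, L, M
  1-simplices (27): AB, AD, AE, AF, AG, AL, BD, BF, BJ, BL, BM, DE, DG, DJ, DM, EG, EJ, EL, EM, FG, FJ, FL, FM, GJ, GM, JL, LM
  2-simplices (18): ABF, ABL, ADE, ADG, AEL, AFG, BDJ, BDM, BFM, BJL, DEJ, DGM, EGJ, EGM, ELM, FGJ, FJL, FLM

Hence C_0 ≅ Z^9, C_1 ≅ Z^27, C_2 ≅ Z^18.

Boundary ∂_1: C_1 → C_0 sends each edge [p,q] (with p < q) to q − p. For instance
  ∂EJ = J − E.
The resulting 9×27 matrix has rank 8, and its Smith normal form has invariant factors (1,1,1,1,1,1,1,1).

Boundary ∂_2: C_2 → C_1 maps a triangle to the signed sum of its edges. For instance
  ∂BDJ = DJ − BJ + BD,
  ∂ELM = LM − EM + EL.
The resulting 27×18 matrix has rank 18, and its Smith normal form has invariant factors (1,1,1,1,1,1,1,1,1,1,1,1,1,1,1,1,1,2).

Now H_k = ker ∂_k / im ∂_{k+1}, so:

  H_0: rank C_0 − rank ∂_1 = 9 − 8 = 1, and the invariant factors of ∂_1 are all 1, so H_0 = Z.
  H_1: rank ker ∂_1 − rank ∂_2 = (27 − 8) − 18 = 1, and ∂_2 has invariant factor 2 > 1, so H_1 = Z ⊕ Z/2.
  H_2: rank ker ∂_2 − rank ∂_3 = (18 − 18) − 0 = 0, and there is no ∂_3, so H_2 = 0.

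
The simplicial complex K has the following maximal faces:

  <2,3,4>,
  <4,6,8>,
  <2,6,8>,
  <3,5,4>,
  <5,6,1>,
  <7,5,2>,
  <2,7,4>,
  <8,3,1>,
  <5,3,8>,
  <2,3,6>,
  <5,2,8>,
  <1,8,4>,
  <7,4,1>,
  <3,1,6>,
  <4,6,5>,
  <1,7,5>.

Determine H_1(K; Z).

Fix the vertex order 1 < 2 < 3 < 4 < 5 < 6 < 7 < 8 and write every simplex with vertices in increasing order. Then dim K = 2 and the simplices of K are:

  0-simplices (8): [1], [2], [3], [4], [5], [6], [7], [8]
  1-simplices (24): (24 of them)
  2-simplices (16): [1,3,6], [1,3,8], [1,4,7], [1,4,8], [1,5,6], [1,5,7], [2,3,4], [2,3,6], [2,4,7], [2,5,7], [2,5,8], [2,6,8], [3,4,5], [3,5,8], [4,5,6], [4,6,8]

Hence C_0 ≅ Z^8, C_1 ≅ Z^24, C_2 ≅ Z^16.

The boundary map ∂_1: C_1 → C_0 maps an edge to its endpoints' difference, ∂[p,q] = q − p.
The 8×24 boundary matrix has rank 7 and Smith normal form diag(1,1,1,1,1,1,1).

∂_2: C_2 → C_1 sends each 2-simplex [p,q,r] to [q,r] − [p,r] + [p,q]. For instance
  ∂[3,5,8] = [5,8] − [3,8] + [3,5],
  ∂[2,5,8] = [5,8] − [2,8] + [2,5].
As a 24×16 matrix over Z this has rank 15, with invariant factors (1,1,1,1,1,1,1,1,1,1,1,1,1,1,1).

Reading off H_k = ker ∂_k / im ∂_{k+1}:

  H_1: rank ker ∂_1 − rank ∂_2 = (24 − 7) − 15 = 2, and the invariant factors of ∂_2 are all 1, so H_1 = Z^2.

H_1 = Z^2.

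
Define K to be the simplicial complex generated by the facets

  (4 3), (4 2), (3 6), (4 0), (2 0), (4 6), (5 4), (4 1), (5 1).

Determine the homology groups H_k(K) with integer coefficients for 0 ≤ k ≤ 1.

H_0 = Z,  H_1 = Z^3.

Fix the vertex order 0 < 1 < 2 < 3 < 4 < 5 < 6 and write every simplex with vertices in increasing order. Then dim K = 1 and the simplices of K are:

  0-simplices (7): [0], [1], [2], [3], [4], [5], [6]
  1-simplices (9): [0,2], [0,4], [1,4], [1,5], [2,4], [3,4], [3,6], [4,5], [4,6]

so the chain groups are C_0 ≅ Z^7, C_1 ≅ Z^9.

The boundary map ∂_1: C_1 → C_0 is given by ∂[p,q] = [q] − [p]. For instance
  ∂[1,4] = [4] − [1].
This gives a 7×9 integer matrix of rank 6; reducing to Smith normal form yields diagonal entries (1,1,1,1,1,1).

Computing H_k = (kernel of ∂_k) / (image of ∂_{k+1}):

  H_0: rank C_0 − rank ∂_1 = 7 − 6 = 1, and the invariant factors of ∂_1 are all 1, so H_0 = Z.
  H_1: rank ker ∂_1 − rank ∂_2 = (9 − 6) − 0 = 3, and there is no ∂_2, so H_1 = Z^3.

As a check, the Euler characteristic is 7 − 9 = -2, which agrees with 1 − 3 = -2.
(K is a triangulation of a wedge of 3 circles.)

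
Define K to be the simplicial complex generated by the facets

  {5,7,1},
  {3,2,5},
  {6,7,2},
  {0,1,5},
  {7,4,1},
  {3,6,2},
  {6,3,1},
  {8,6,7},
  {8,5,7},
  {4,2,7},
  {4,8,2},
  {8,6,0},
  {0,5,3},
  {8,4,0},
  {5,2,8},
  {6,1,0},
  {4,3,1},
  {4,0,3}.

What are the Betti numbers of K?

b_0 = 1, b_1 = 1, b_2 = 0.

We work with the vertex ordering 0 < 1 < 2 < 3 < 4 < 5 < 6 < 7 < 8. The simplices of K, each written with vertices in increasing order, are:

  0-simplices (9): [0], [1], [2], [3], [4], [5], [6], [7], [8]
  1-simplices (27): (27 of them)
  2-simplices (18): [0,1,5], [0,1,6], [0,3,4], [0,3,5], [0,4,8], [0,6,8], [1,3,4], [1,3,6], [1,4,7], [1,5,7], [2,3,5], [2,3,6], [2,4,7], [2,4,8], [2,5,8], [2,6,7], [5,7,8], [6,7,8]

so the chain groups are C_0 ≅ Z^9, C_1 ≅ Z^27, C_2 ≅ Z^18.

∂_1: C_1 → C_0 maps an edge to its endpoints' difference, ∂[p,q] = q − p. For instance
  ∂[3,5] = [5] − [3].
This gives a 9×27 integer matrix of rank 8; reducing to Smith normal form yields diagonal entries (1,1,1,1,1,1,1,1).

∂_2: C_2 → C_1 sends each 2-simplex [p,q,r] to [q,r] − [p,r] + [p,q]. For instance
  ∂[2,5,8] = [5,8] − [2,8] + [2,5],
  ∂[0,3,4] = [3,4] − [0,4] + [0,3].
The 27×18 boundary matrix has rank 18 and Smith normal form diag(1,1,1,1,1,1,1,1,1,1,1,1,1,1,1,1,1,2).

Reading off H_k = ker ∂_k / im ∂_{k+1}:

  H_0: rank C_0 − rank ∂_1 = 9 − 8 = 1, and the invariant factors of ∂_1 are all 1, so H_0 ≅ Z.
  H_1: rank ker ∂_1 − rank ∂_2 = (27 − 8) − 18 = 1, and ∂_2 has invariant factor 2 > 1, so H_1 ≅ Z ⊕ Z/2Z.
  H_2: rank ker ∂_2 − rank ∂_3 = (18 − 18) − 0 = 0, and there is no ∂_3, so H_2 ≅ 0.

As a check, the Euler characteristic is 9 − 27 + 18 = 0, which agrees with 1 − 1 + 0 = 0.

Hence the Betti numbers are b_0 = 1, b_1 = 1, b_2 = 0.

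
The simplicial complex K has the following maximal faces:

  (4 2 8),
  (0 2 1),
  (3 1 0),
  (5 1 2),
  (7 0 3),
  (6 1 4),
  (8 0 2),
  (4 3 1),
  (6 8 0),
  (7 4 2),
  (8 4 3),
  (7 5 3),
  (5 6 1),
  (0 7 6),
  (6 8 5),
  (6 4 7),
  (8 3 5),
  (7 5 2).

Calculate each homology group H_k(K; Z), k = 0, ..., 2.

H_0 = Z,  H_1 = Z^2,  H_2 = Z.

K has 9 vertices, 27 edges, 18 triangles.
rank ∂_0 = 0, rank ∂_1 = 8 ⇒ b_0 = 9 − 0 − 8 = 1; all invariant factors of ∂_1 are 1 so no torsion. So H_0 = Z.
rank ∂_1 = 8, rank ∂_2 = 17 ⇒ b_1 = 27 − 8 − 17 = 2; all invariant factors of ∂_2 are 1 so no torsion. So H_1 = Z^2.
rank ∂_2 = 17, rank ∂_3 = 0 ⇒ b_2 = 18 − 17 − 0 = 1. So H_2 = Z.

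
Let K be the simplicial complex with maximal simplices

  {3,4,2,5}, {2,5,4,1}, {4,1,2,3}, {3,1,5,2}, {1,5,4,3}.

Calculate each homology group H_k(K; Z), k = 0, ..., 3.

Order the vertices as 1 < 2 < 3 < 4 < 5. Listing each simplex with vertices in this order, K has dimension 3 with simplices:

  0-simplices (5): [1], [2], [3], [4], [5]
  1-simplices (10): [1,2], [1,3], [1,4], [1,5], [2,3], [2,4], [2,5], [3,4], [3,5], [4,5]
  2-simplices (10): [1,2,3], [1,2,4], [1,2,5], [1,3,4], [1,3,5], [1,4,5], [2,3,4], [2,3,5], [2,4,5], [3,4,5]
  3-simplices (5): [1,2,3,4], [1,2,3,5], [1,2,4,5], [1,3,4,5], [2,3,4,5]

Hence C_0 ≅ Z^5, C_1 ≅ Z^10, C_2 ≅ Z^10, C_3 ≅ Z^5.

∂_1: C_1 → C_0 is given by ∂[p,q] = [q] − [p]. For instance
  ∂[3,5] = [5] − [3].
The resulting 5×10 matrix has rank 4, and its Smith normal form has invariant factors (1,1,1,1).

∂_2: C_2 → C_1 acts by ∂[p,q,r] = [q,r] − [p,r] + [p,q]. For instance
  ∂[1,4,5] = [4,5] − [1,5] + [1,4],
  ∂[2,3,5] = [3,5] − [2,5] + [2,3].
This gives a 10×10 integer matrix of rank 6; reducing to Smith normal form yields diagonal entries (1,1,1,1,1,1).

∂_3: C_3 → C_2 sends each 3-simplex σ to the alternating sum Σ_i (−1)^i (σ with its i-th vertex removed). For instance
  ∂[1,3,4,5] = [3,4,5] − [1,4,5] + [1,3,5] − [1,3,4],
  ∂[2,3,4,5] = [3,4,5] − [2,4,5] + [2,3,5] − [2,3,4].
The 10×5 boundary matrix has rank 4 and Smith normal form diag(1,1,1,1).

Now H_k = ker ∂_k / im ∂_{k+1}, so:

  H_0: rank C_0 − rank ∂_1 = 5 − 4 = 1, and the invariant factors of ∂_1 are all 1, so H_0 = Z.
  H_1: rank ker ∂_1 − rank ∂_2 = (10 − 4) − 6 = 0, and the invariant factors of ∂_2 are all 1, so H_1 = 0.
  H_2: rank ker ∂_2 − rank ∂_3 = (10 − 6) − 4 = 0, and the invariant factors of ∂_3 are all 1, so H_2 = 0.
  H_3: rank ker ∂_3 − rank ∂_4 = (5 − 4) − 0 = 1, and there is no ∂_4, so H_3 = Z.

(K is a triangulation of the 3-sphere S^3.)

H_0 ≅ Z,  H_1 = 0,  H_2 = 0,  H_3 ≅ Z.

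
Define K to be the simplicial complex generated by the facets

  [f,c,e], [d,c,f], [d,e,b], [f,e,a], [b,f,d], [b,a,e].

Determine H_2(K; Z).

Take the total order a < b < c < d < e < f on the vertex set. Then K (dimension 2) consists of the simplices:

  0-simplices (6): a, b, c, d, e, f
  1-simplices (12): ab, ae, af, bd, be, bf, cd, ce, cf, de, df, ef
  2-simplices (6): abe, aef, bde, bdf, cdf, cef

Hence C_0 ≅ Z^6, C_1 ≅ Z^12, C_2 ≅ Z^6.

The boundary map ∂_1: C_1 → C_0 maps an edge to its endpoints' difference, ∂[p,q] = q − p. For instance
  ∂bd = d − b.
As a 6×12 matrix over Z this has rank 5, with invariant factors (1,1,1,1,1).

Boundary ∂_2: C_2 → C_1 sends each 2-simplex [p,q,r] to [q,r] − [p,r] + [p,q]. For instance
  ∂cef = ef − cf + ce,
  ∂cdf = df − cf + cd.
This gives a 12×6 integer matrix of rank 6; reducing to Smith normal form yields diagonal entries (1,1,1,1,1,1).

Computing H_k = (kernel of ∂_k) / (image of ∂_{k+1}):

  H_2: rank ker ∂_2 − rank ∂_3 = (6 − 6) − 0 = 0, and there is no ∂_3, so H_2 ≅ 0.

(K is a triangulation of the cylinder S^1 x I.)

H_2 = 0.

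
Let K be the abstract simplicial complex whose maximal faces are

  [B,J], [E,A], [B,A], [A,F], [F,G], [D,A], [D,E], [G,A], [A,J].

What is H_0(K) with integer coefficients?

We work with the vertex ordering A < B < D < E < F < G < J. The simplices of K, each written with vertices in increasing order, are:

  0-simplices (7): A, B, D, E, F, G, J
  1-simplices (9): AB, AD, AE, AF, AG, AJ, BJ, DE, FG

so the chain groups are C_0 ≅ Z^7, C_1 ≅ Z^9.

∂_1: C_1 → C_0 sends each edge [p,q] (with p < q) to q − p.
The 7×9 boundary matrix has rank 6 and Smith normal form diag(1,1,1,1,1,1).

Reading off H_k = ker ∂_k / im ∂_{k+1}:

  H_0: rank C_0 − rank ∂_1 = 7 − 6 = 1, and the invariant factors of ∂_1 are all 1, so H_0 = Z.

H_0 = Z.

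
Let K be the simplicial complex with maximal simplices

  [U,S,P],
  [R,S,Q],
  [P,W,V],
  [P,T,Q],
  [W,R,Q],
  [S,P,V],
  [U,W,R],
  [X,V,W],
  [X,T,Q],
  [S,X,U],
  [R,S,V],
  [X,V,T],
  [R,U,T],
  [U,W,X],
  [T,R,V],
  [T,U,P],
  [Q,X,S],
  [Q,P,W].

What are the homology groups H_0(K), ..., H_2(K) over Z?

Order the vertices as P < Q < R < S < T < U < V < W < X. Listing each simplex with vertices in this order, K has dimension 2 with simplices:

  0-simplices (9): P, Q, R, S, T, U, V, W, X
  1-simplices (27): PQ, PS, PT, PU, PV, PW, QR, QS, QT, QW, QX, RS, RT, RU, RV, RW, SU, SV, SX, TU, TV, TX, UW, UX, VW, VX, WX
  2-simplices (18): PQT, PQW, PSU, PSV, PTU, PVW, QRS, QRW, QSX, QTX, RSV, RTU, RTV, RUW, SUX, TVX, UWX, VWX

so the chain groups are C_0 ≅ Z^9, C_1 ≅ Z^27, C_2 ≅ Z^18.

Boundary ∂_1: C_1 → C_0 sends each edge [p,q] (with p < q) to q − p. For instance
  ∂PQ = Q − P.
The 9×27 boundary matrix has rank 8 and Smith normal form diag(1,1,1,1,1,1,1,1).

Boundary ∂_2: C_2 → C_1 maps a triangle to the signed sum of its edges. For instance
  ∂PVW = VW − PW + PV,
  ∂VWX = WX − VX + VW.
This gives a 27×18 integer matrix of rank 17; reducing to Smith normal form yields diagonal entries (1,1,1,1,1,1,1,1,1,1,1,1,1,1,1,1,1).

Now H_k = ker ∂_k / im ∂_{k+1}, so:

  H_0: rank C_0 − rank ∂_1 = 9 − 8 = 1, and the invariant factors of ∂_1 are all 1, so H_0 = Z.
  H_1: rank ker ∂_1 − rank ∂_2 = (27 − 8) − 17 = 2, and the invariant factors of ∂_2 are all 1, so H_1 = Z^2.
  H_2: rank ker ∂_2 − rank ∂_3 = (18 − 17) − 0 = 1, and there is no ∂_3, so H_2 = Z.

As a check, the Euler characteristic is 9 − 27 + 18 = 0, which agrees with 1 − 2 + 1 = 0.

H_0 ≅ Z,  H_1 ≅ Z^2,  H_2 ≅ Z.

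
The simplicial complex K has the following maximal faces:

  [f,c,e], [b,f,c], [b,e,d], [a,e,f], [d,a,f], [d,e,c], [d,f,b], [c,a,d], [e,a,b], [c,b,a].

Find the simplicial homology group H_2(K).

H_2 ≅ 0.

Take the total order a < b < c < d < e < f on the vertex set. Then K (dimension 2) consists of the simplices:

  0-simplices (6): a, b, c, d, e, f
  1-simplices (15): ab, ac, ad, ae, af, bc, bd, be, bf, cd, ce, cf, de, df, ef
  2-simplices (10): abc, abe, acd, adf, aef, bcf, bde, bdf, cde, cef

Hence C_0 ≅ Z^6, C_1 ≅ Z^15, C_2 ≅ Z^10.

Boundary ∂_1: C_1 → C_0 sends each edge [p,q] (with p < q) to q − p.
The resulting 6×15 matrix has rank 5, and its Smith normal form has invariant factors (1,1,1,1,1).

∂_2: C_2 → C_1 maps a triangle to the signed sum of its edges. For instance
  ∂acd = cd − ad + ac,
  ∂bdf = df − bf + bd.
This gives a 15×10 integer matrix of rank 10; reducing to Smith normal form yields diagonal entries (1,1,1,1,1,1,1,1,1,2).

Computing H_k = (kernel of ∂_k) / (image of ∂_{k+1}):

  H_2: rank ker ∂_2 − rank ∂_3 = (10 − 10) − 0 = 0, and there is no ∂_3, so H_2 ≅ 0.

(K is a triangulation of the real projective plane RP^2.)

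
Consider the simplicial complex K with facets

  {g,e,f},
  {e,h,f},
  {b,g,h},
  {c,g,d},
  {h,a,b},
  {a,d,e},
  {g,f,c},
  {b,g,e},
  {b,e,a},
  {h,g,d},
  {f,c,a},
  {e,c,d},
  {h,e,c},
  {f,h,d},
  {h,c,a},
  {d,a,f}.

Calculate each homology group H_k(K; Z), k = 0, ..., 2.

H_0 ≅ Z,  H_1 ≅ Z^2,  H_2 ≅ Z.

Fix the vertex order a < b < c < d < e < f < g < h and write every simplex with vertices in increasing order. Then dim K = 2 and the simplices of K are:

  0-simplices (8): a, b, c, d, e, f, g, h
  1-simplices (24): ab, ac, ad, ae, af, ah, be, bg, bh, cd, ce, cf, cg, ch, de, df, dg, dh, ef, eg, eh, fg, fh, gh
  2-simplices (16): abe, abh, acf, ach, ade, adf, beg, bgh, cde, cdg, ceh, cfg, dfh, dgh, efg, efh

so the chain groups are C_0 ≅ Z^8, C_1 ≅ Z^24, C_2 ≅ Z^16.

∂_1: C_1 → C_0 is given by ∂[p,q] = [q] − [p]. For instance
  ∂ch = h − c.
As a 8×24 matrix over Z this has rank 7, with invariant factors (1,1,1,1,1,1,1).

The boundary map ∂_2: C_2 → C_1 maps a triangle to the signed sum of its edges. For instance
  ∂efh = fh − eh + ef,
  ∂dfh = fh − dh + df.
As a 24×16 matrix over Z this has rank 15, with invariant factors (1,1,1,1,1,1,1,1,1,1,1,1,1,1,1).

Reading off H_k = ker ∂_k / im ∂_{k+1}:

  H_0: rank C_0 − rank ∂_1 = 8 − 7 = 1, and the invariant factors of ∂_1 are all 1, so H_0 = Z.
  H_1: rank ker ∂_1 − rank ∂_2 = (24 − 7) − 15 = 2, and the invariant factors of ∂_2 are all 1, so H_1 = Z^2.
  H_2: rank ker ∂_2 − rank ∂_3 = (16 − 15) − 0 = 1, and there is no ∂_3, so H_2 = Z.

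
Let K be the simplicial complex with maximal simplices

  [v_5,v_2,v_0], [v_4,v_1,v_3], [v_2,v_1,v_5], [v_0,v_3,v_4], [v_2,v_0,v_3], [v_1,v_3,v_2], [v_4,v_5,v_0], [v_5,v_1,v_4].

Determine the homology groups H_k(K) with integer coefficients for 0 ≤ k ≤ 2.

Take the total order v_0 < v_1 < v_2 < v_3 < v_4 < v_5 on the vertex set. Then K (dimension 2) consists of the simplices:

  0-simplices (6): [v_0], [v_1], [v_2], [v_3], [v_4], [v_5]
  1-simplices (12): [v_0,v_2], [v_0,v_3], [v_0,v_4], [v_0,v_5], [v_1,v_2], [v_1,v_3], [v_1,v_4], [v_1,v_5], [v_2,v_3], [v_2,v_5], [v_3,v_4], [v_4,v_5]
  2-simplices (8): [v_0,v_2,v_3], [v_0,v_2,v_5], [v_0,v_3,v_4], [v_0,v_4,v_5], [v_1,v_2,v_3], [v_1,v_2,v_5], [v_1,v_3,v_4], [v_1,v_4,v_5]

so the chain groups are C_0 ≅ Z^6, C_1 ≅ Z^12, C_2 ≅ Z^8.

∂_1: C_1 → C_0 sends each edge [p,q] (with p < q) to q − p.
This gives a 6×12 integer matrix of rank 5; reducing to Smith normal form yields diagonal entries (1,1,1,1,1).

Boundary ∂_2: C_2 → C_1 maps a triangle to the signed sum of its edges. For instance
  ∂[v_1,v_4,v_5] = [v_4,v_5] − [v_1,v_5] + [v_1,v_4],
  ∂[v_0,v_2,v_3] = [v_2,v_3] − [v_0,v_3] + [v_0,v_2].
The resulting 12×8 matrix has rank 7, and its Smith normal form has invariant factors (1,1,1,1,1,1,1).

From H_k ≅ ker(∂_k) / im(∂_{k+1}) we obtain:

  H_0: rank C_0 − rank ∂_1 = 6 − 5 = 1, and the invariant factors of ∂_1 are all 1, so H_0 ≅ Z.
  H_1: rank ker ∂_1 − rank ∂_2 = (12 − 5) − 7 = 0, and the invariant factors of ∂_2 are all 1, so H_1 ≅ 0.
  H_2: rank ker ∂_2 − rank ∂_3 = (8 − 7) − 0 = 1, and there is no ∂_3, so H_2 ≅ Z.

As a check, the Euler characteristic is 6 − 12 + 8 = 2, which agrees with 1 − 0 + 1 = 2.

H_0 = Z,  H_1 = 0,  H_2 = Z.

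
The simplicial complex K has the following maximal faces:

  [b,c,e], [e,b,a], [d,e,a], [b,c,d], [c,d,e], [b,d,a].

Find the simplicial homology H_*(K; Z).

H_0 ≅ Z,  H_1 = 0,  H_2 ≅ Z.

Order the vertices as a < b < c < d < e. Listing each simplex with vertices in this order, K has dimension 2 with simplices:

  0-simplices (5): a, b, c, d, e
  1-simplices (9): ab, ad, ae, bc, bd, be, cd, ce, de
  2-simplices (6): abd, abe, ade, bcd, bce, cde

giving chain groups C_0 ≅ Z^5, C_1 ≅ Z^9, C_2 ≅ Z^6.

Boundary ∂_1: C_1 → C_0 maps an edge to its endpoints' difference, ∂[p,q] = q − p. For instance
  ∂ab = b − a.
As a 5×9 matrix over Z this has rank 4, with invariant factors (1,1,1,1).

Boundary ∂_2: C_2 → C_1 acts by ∂[p,q,r] = [q,r] − [p,r] + [p,q]. For instance
  ∂bce = ce − be + bc,
  ∂abd = bd − ad + ab.
As a 9×6 matrix over Z this has rank 5, with invariant factors (1,1,1,1,1).

Reading off H_k = ker ∂_k / im ∂_{k+1}:

  H_0: rank C_0 − rank ∂_1 = 5 − 4 = 1, and the invariant factors of ∂_1 are all 1, so H_0 = Z.
  H_1: rank ker ∂_1 − rank ∂_2 = (9 − 4) − 5 = 0, and the invariant factors of ∂_2 are all 1, so H_1 = 0.
  H_2: rank ker ∂_2 − rank ∂_3 = (6 − 5) − 0 = 1, and there is no ∂_3, so H_2 = Z.

(K is a triangulation of the 2-sphere S^2.)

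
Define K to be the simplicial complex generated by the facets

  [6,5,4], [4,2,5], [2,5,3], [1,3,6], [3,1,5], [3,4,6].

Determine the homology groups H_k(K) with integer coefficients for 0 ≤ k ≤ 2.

H_0 ≅ Z,  H_1 ≅ Z,  H_2 = 0.

We work with the vertex ordering 1 < 2 < 3 < 4 < 5 < 6. The simplices of K, each written with vertices in increasing order, are:

  0-simplices (6): [1], [2], [3], [4], [5], [6]
  1-simplices (12): [1,3], [1,5], [1,6], [2,3], [2,4], [2,5], [3,4], [3,5], [3,6], [4,5], [4,6], [5,6]
  2-simplices (6): [1,3,5], [1,3,6], [2,3,5], [2,4,5], [3,4,6], [4,5,6]

giving chain groups C_0 ≅ Z^6, C_1 ≅ Z^12, C_2 ≅ Z^6.

∂_1: C_1 → C_0 is given by ∂[p,q] = [q] − [p].
As a 6×12 matrix over Z this has rank 5, with invariant factors (1,1,1,1,1).

∂_2: C_2 → C_1 acts by ∂[p,q,r] = [q,r] − [p,r] + [p,q]. For instance
  ∂[3,4,6] = [4,6] − [3,6] + [3,4],
  ∂[1,3,6] = [3,6] − [1,6] + [1,3].
The resulting 12×6 matrix has rank 6, and its Smith normal form has invariant factors (1,1,1,1,1,1).

From H_k ≅ ker(∂_k) / im(∂_{k+1}) we obtain:

  H_0: rank C_0 − rank ∂_1 = 6 − 5 = 1, and the invariant factors of ∂_1 are all 1, so H_0 = Z.
  H_1: rank ker ∂_1 − rank ∂_2 = (12 − 5) − 6 = 1, and the invariant factors of ∂_2 are all 1, so H_1 = Z.
  H_2: rank ker ∂_2 − rank ∂_3 = (6 − 6) − 0 = 0, and there is no ∂_3, so H_2 = 0.

As a check, the Euler characteristic is 6 − 12 + 6 = 0, which agrees with 1 − 1 + 0 = 0.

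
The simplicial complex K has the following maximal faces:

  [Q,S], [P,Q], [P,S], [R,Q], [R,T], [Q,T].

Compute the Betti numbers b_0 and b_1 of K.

Fix the vertex order P < Q < R < S < T and write every simplex with vertices in increasing order. Then dim K = 1 and the simplices of K are:

  0-simplices (5): P, Q, R, S, T
  1-simplices (6): PQ, PS, QR, QS, QT, RT

Hence C_0 ≅ Z^5, C_1 ≅ Z^6.

The boundary map ∂_1: C_1 → C_0 is given by ∂[p,q] = [q] − [p].
This gives a 5×6 integer matrix of rank 4; reducing to Smith normal form yields diagonal entries (1,1,1,1).

Now H_k = ker ∂_k / im ∂_{k+1}, so:

  H_0: rank C_0 − rank ∂_1 = 5 − 4 = 1, and the invariant factors of ∂_1 are all 1, so H_0 = Z.
  H_1: rank ker ∂_1 − rank ∂_2 = (6 − 4) − 0 = 2, and there is no ∂_2, so H_1 = Z^2.

Hence the Betti numbers are b_0 = 1, b_1 = 2.

b_0 = 1, b_1 = 2.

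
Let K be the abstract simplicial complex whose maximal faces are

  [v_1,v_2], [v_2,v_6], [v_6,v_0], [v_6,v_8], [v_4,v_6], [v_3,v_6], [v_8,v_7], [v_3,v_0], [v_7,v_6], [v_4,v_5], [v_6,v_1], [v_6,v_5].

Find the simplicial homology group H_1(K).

H_1 = Z^4.

We work with the vertex ordering v_0 < v_1 < v_2 < v_3 < v_4 < v_5 < v_6 < v_7 < v_8. The simplices of K, each written with vertices in increasing order, are:

  0-simplices (9): [v_0], [v_1], [v_2], [v_3], [v_4], [v_5], [v_6], [v_7], [v_8]
  1-simplices (12): [v_0,v_3], [v_0,v_6], [v_1,v_2], [v_1,v_6], [v_2,v_6], [v_3,v_6], [v_4,v_5], [v_4,v_6], [v_5,v_6], [v_6,v_7], [v_6,v_8], [v_7,v_8]

giving chain groups C_0 ≅ Z^9, C_1 ≅ Z^12.

∂_1: C_1 → C_0 is given by ∂[p,q] = [q] − [p]. For instance
  ∂[v_5,v_6] = [v_6] − [v_5].
As a 9×12 matrix over Z this has rank 8, with invariant factors (1,1,1,1,1,1,1,1).

Computing H_k = (kernel of ∂_k) / (image of ∂_{k+1}):

  H_1: rank ker ∂_1 − rank ∂_2 = (12 − 8) − 0 = 4, and there is no ∂_2, so H_1 ≅ Z^4.

(K is a triangulation of a wedge of 4 circles.)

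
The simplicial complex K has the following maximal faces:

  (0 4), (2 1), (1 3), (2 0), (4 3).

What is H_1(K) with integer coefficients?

Take the total order 0 < 1 < 2 < 3 < 4 on the vertex set. Then K (dimension 1) consists of the simplices:

  0-simplices (5): [0], [1], [2], [3], [4]
  1-simplices (5): [0,2], [0,4], [1,2], [1,3], [3,4]

Hence C_0 ≅ Z^5, C_1 ≅ Z^5.

Boundary ∂_1: C_1 → C_0 maps an edge to its endpoints' difference, ∂[p,q] = q − p. For instance
  ∂[0,4] = [4] − [0].
As a 5×5 matrix over Z this has rank 4, with invariant factors (1,1,1,1).

From H_k ≅ ker(∂_k) / im(∂_{k+1}) we obtain:

  H_1: rank ker ∂_1 − rank ∂_2 = (5 − 4) − 0 = 1, and there is no ∂_2, so H_1 = Z.

H_1 ≅ Z.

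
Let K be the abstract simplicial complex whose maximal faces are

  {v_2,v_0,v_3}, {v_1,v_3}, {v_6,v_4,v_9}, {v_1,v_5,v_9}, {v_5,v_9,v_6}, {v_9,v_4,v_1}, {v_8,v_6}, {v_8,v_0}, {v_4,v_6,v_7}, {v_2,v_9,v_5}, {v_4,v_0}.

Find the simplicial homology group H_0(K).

H_0 ≅ Z.

Fix the vertex order v_0 < v_1 < v_2 < v_3 < v_4 < v_5 < v_6 < v_7 < v_8 < v_9 and write every simplex with vertices in increasing order. Then dim K = 2 and the simplices of K are:

  0-simplices (10): [v_0], [v_1], [v_2], [v_3], [v_4], [v_5], [v_6], [v_7], [v_8], [v_9]
  1-simplices (19): (19 of them)
  2-simplices (7): [v_0,v_2,v_3], [v_1,v_4,v_9], [v_1,v_5,v_9], [v_2,v_5,v_9], [v_4,v_6,v_7], [v_4,v_6,v_9], [v_5,v_6,v_9]

giving chain groups C_0 ≅ Z^10, C_1 ≅ Z^19, C_2 ≅ Z^7.

The boundary map ∂_1: C_1 → C_0 maps an edge to its endpoints' difference, ∂[p,q] = q − p. For instance
  ∂[v_0,v_2] = [v_2] − [v_0].
As a 10×19 matrix over Z this has rank 9, with invariant factors (1,1,1,1,1,1,1,1,1).

∂_2: C_2 → C_1 acts by ∂[p,q,r] = [q,r] − [p,r] + [p,q]. For instance
  ∂[v_4,v_6,v_9] = [v_6,v_9] − [v_4,v_9] + [v_4,v_6],
  ∂[v_2,v_5,v_9] = [v_5,v_9] − [v_2,v_9] + [v_2,v_5].
The 19×7 boundary matrix has rank 7 and Smith normal form diag(1,1,1,1,1,1,1).

Computing H_k = (kernel of ∂_k) / (image of ∂_{k+1}):

  H_0: rank C_0 − rank ∂_1 = 10 − 9 = 1, and the invariant factors of ∂_1 are all 1, so H_0 ≅ Z.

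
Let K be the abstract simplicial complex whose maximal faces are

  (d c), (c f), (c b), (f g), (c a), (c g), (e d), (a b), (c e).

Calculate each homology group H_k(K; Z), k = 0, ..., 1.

H_0 ≅ Z,  H_1 ≅ Z^3.

Take the total order a < b < c < d < e < f < g on the vertex set. Then K (dimension 1) consists of the simplices:

  0-simplices (7): a, b, c, d, e, f, g
  1-simplices (9): ab, ac, bc, cd, ce, cf, cg, de, fg

so the chain groups are C_0 ≅ Z^7, C_1 ≅ Z^9.

The boundary map ∂_1: C_1 → C_0 is given by ∂[p,q] = [q] − [p]. For instance
  ∂cg = g − c.
This gives a 7×9 integer matrix of rank 6; reducing to Smith normal form yields diagonal entries (1,1,1,1,1,1).

Now H_k = ker ∂_k / im ∂_{k+1}, so:

  H_0: rank C_0 − rank ∂_1 = 7 − 6 = 1, and the invariant factors of ∂_1 are all 1, so H_0 ≅ Z.
  H_1: rank ker ∂_1 − rank ∂_2 = (9 − 6) − 0 = 3, and there is no ∂_2, so H_1 ≅ Z^3.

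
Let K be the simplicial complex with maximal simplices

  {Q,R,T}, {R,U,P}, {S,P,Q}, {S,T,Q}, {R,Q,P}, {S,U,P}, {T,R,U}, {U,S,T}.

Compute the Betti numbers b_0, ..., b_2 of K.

Take the total order P < Q < R < S < T < U on the vertex set. Then K (dimension 2) consists of the simplices:

  0-simplices (6): P, Q, R, S, T, U
  1-simplices (12): PQ, PR, PS, PU, QR, QS, QT, RT, RU, ST, SU, TU
  2-simplices (8): PQR, PQS, PRU, PSU, QRT, QST, RTU, STU

so the chain groups are C_0 ≅ Z^6, C_1 ≅ Z^12, C_2 ≅ Z^8.

Boundary ∂_1: C_1 → C_0 sends each edge [p,q] (with p < q) to q − p.
The resulting 6×12 matrix has rank 5, and its Smith normal form has invariant factors (1,1,1,1,1).

∂_2: C_2 → C_1 maps a triangle to the signed sum of its edges. For instance
  ∂STU = TU − SU + ST,
  ∂PSU = SU − PU + PS.
This gives a 12×8 integer matrix of rank 7; reducing to Smith normal form yields diagonal entries (1,1,1,1,1,1,1).

From H_k ≅ ker(∂_k) / im(∂_{k+1}) we obtain:

  H_0: rank C_0 − rank ∂_1 = 6 − 5 = 1, and the invariant factors of ∂_1 are all 1, so H_0 ≅ Z.
  H_1: rank ker ∂_1 − rank ∂_2 = (12 − 5) − 7 = 0, and the invariant factors of ∂_2 are all 1, so H_1 ≅ 0.
  H_2: rank ker ∂_2 − rank ∂_3 = (8 − 7) − 0 = 1, and there is no ∂_3, so H_2 ≅ Z.

(K is a triangulation of the 2-sphere S^2.)

Hence the Betti numbers are b_0 = 1, b_1 = 0, b_2 = 1.

b_0 = 1, b_1 = 0, b_2 = 1.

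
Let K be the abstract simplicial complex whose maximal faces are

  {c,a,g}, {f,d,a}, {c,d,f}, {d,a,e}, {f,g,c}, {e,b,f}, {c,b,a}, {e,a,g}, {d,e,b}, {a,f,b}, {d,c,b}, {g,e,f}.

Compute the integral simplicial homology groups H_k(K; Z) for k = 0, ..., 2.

H_0 ≅ Z,  H_1 ≅ Z/2,  H_2 = 0.

We work with the vertex ordering a < b < c < d < e < f < g. The simplices of K, each written with vertices in increasing order, are:

  0-simplices (7): a, b, c, d, e, f, g
  1-simplices (18): ab, ac, ad, ae, af, ag, bc, bd, be, bf, cd, cf, cg, de, df, ef, eg, fg
  2-simplices (12): abc, abf, acg, ade, adf, aeg, bcd, bde, bef, cdf, cfg, efg

giving chain groups C_0 ≅ Z^7, C_1 ≅ Z^18, C_2 ≅ Z^12.

∂_1: C_1 → C_0 maps an edge to its endpoints' difference, ∂[p,q] = q − p. For instance
  ∂ab = b − a.
As a 7×18 matrix over Z this has rank 6, with invariant factors (1,1,1,1,1,1).

∂_2: C_2 → C_1 acts by ∂[p,q,r] = [q,r] − [p,r] + [p,q]. For instance
  ∂cfg = fg − cg + cf,
  ∂bcd = cd − bd + bc.
The resulting 18×12 matrix has rank 12, and its Smith normal form has invariant factors (1,1,1,1,1,1,1,1,1,1,1,2).

From H_k ≅ ker(∂_k) / im(∂_{k+1}) we obtain:

  H_0: rank C_0 − rank ∂_1 = 7 − 6 = 1, and the invariant factors of ∂_1 are all 1, so H_0 ≅ Z.
  H_1: rank ker ∂_1 − rank ∂_2 = (18 − 6) − 12 = 0, and ∂_2 has invariant factor 2 > 1, so H_1 ≅ Z/2.
  H_2: rank ker ∂_2 − rank ∂_3 = (12 − 12) − 0 = 0, and there is no ∂_3, so H_2 ≅ 0.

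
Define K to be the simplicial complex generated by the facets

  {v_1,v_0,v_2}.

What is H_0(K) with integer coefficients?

H_0 = Z.

Take the total order v_0 < v_1 < v_2 on the vertex set. Then K (dimension 2) consists of the simplices:

  0-simplices (3): [v_0], [v_1], [v_2]
  1-simplices (3): [v_0,v_1], [v_0,v_2], [v_1,v_2]
  2-simplices (1): [v_0,v_1,v_2]

giving chain groups C_0 ≅ Z^3, C_1 ≅ Z^3, C_2 ≅ Z^1.

∂_1: C_1 → C_0 is given by ∂[p,q] = [q] − [p].
This gives a 3×3 integer matrix of rank 2; reducing to Smith normal form yields diagonal entries (1,1).

Boundary ∂_2: C_2 → C_1 maps a triangle to the signed sum of its edges. For instance
  ∂[v_0,v_1,v_2] = [v_1,v_2] − [v_0,v_2] + [v_0,v_1].
The 3×1 boundary matrix has rank 1 and Smith normal form diag(1).

Now H_k = ker ∂_k / im ∂_{k+1}, so:

  H_0: rank C_0 − rank ∂_1 = 3 − 2 = 1, and the invariant factors of ∂_1 are all 1, so H_0 ≅ Z.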